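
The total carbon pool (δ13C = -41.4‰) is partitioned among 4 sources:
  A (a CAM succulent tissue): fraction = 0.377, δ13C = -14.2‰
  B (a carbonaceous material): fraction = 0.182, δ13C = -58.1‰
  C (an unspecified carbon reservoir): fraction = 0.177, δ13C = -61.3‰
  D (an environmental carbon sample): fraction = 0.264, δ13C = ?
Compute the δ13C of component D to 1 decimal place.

-55.4‰

Isotope mass balance: δ_bulk = Σ fᵢ·δᵢ.
-41.4 = 0.377×(-14.2) + 0.182×(-58.1) + 0.177×(-61.3) + 0.264×δ_D
0.264·δ_D = -41.4 − (-26.778) = -14.622
δ_D = -14.622 / 0.264 = -55.39‰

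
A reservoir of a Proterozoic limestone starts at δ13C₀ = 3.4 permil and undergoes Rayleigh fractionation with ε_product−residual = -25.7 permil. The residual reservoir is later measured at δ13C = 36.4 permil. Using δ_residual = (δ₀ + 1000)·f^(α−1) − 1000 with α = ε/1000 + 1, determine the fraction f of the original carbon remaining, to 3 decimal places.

α − 1 = ε/1000 = -0.0257
(δ_res + 1000)/(δ₀ + 1000) = (36.4 + 1000)/(3.4 + 1000) = 1036.4/1003.4 = 1.032888
f = 1.032888^(1/-0.0257) = exp(ln(1.032888)/-0.0257) = exp(0.03236/-0.0257)
f = exp(-1.2591) = 0.2839

0.284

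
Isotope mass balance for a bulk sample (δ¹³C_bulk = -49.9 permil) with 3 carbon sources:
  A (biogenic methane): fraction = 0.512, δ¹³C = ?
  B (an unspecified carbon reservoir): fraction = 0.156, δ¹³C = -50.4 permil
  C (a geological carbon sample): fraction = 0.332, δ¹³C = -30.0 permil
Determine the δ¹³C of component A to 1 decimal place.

Isotope mass balance: δ_bulk = Σ fᵢ·δᵢ.
-49.9 = 0.512×δ_A + 0.156×(-50.4) + 0.332×(-30.0)
0.512·δ_A = -49.9 − (-17.822) = -32.078
δ_A = -32.078 / 0.512 = -62.65 permil

-62.7 permil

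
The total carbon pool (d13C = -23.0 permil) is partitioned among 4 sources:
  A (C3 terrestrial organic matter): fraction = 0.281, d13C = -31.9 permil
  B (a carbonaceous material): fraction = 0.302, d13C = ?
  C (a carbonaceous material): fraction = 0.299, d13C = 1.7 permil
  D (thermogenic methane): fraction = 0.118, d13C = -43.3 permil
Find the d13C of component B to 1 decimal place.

Isotope mass balance: δ_bulk = Σ fᵢ·δᵢ.
-23.0 = 0.281×(-31.9) + 0.302×δ_B + 0.299×(1.7) + 0.118×(-43.3)
0.302·δ_B = -23.0 − (-13.565) = -9.435
δ_B = -9.435 / 0.302 = -31.24 permil

-31.2 permil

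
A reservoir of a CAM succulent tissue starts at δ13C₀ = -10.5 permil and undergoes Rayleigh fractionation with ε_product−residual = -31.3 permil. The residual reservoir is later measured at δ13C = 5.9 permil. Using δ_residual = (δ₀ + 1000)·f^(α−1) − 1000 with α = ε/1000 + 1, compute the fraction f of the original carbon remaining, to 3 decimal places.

α − 1 = ε/1000 = -0.0313
(δ_res + 1000)/(δ₀ + 1000) = (5.9 + 1000)/(-10.5 + 1000) = 1005.9/989.5 = 1.016574
f = 1.016574^(1/-0.0313) = exp(ln(1.016574)/-0.0313) = exp(0.01644/-0.0313)
f = exp(-0.5252) = 0.5914

0.591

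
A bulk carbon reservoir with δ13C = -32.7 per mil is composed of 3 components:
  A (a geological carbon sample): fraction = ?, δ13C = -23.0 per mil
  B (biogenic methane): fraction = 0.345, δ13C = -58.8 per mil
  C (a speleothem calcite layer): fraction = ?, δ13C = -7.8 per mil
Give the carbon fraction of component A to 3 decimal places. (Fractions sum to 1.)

0.481

Let f_A and f_C be the unknown fractions; fractions sum to 1 so f_A + f_C = 0.655.
Mass balance: Σ fᵢ·δᵢ = δ_bulk ⇒ f_A·(-23.0) + f_C·(-7.8) = -32.7 − (-20.286) = -12.414
Substitute f_C = 0.655 − f_A:
f_A·(-23.0 − -7.8) = -12.414 − 0.655×(-7.8) = -7.305
f_A = -7.305 / -15.2 = 0.4806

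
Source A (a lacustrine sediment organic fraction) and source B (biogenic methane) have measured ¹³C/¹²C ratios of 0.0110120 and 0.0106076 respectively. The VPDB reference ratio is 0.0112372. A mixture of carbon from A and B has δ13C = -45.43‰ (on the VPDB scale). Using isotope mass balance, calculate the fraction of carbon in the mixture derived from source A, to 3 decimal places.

0.294

δ_A = (0.0110120/0.0112372 − 1)×1000 = (0.979959 − 1)×1000 = -20.041‰
δ_B = (0.0106076/0.0112372 − 1)×1000 = (0.943972 − 1)×1000 = -56.028‰
f_A = (δ_mix − δ_B)/(δ_A − δ_B) = (-45.43 − (-56.028))/(-20.041 − (-56.028))
f_A = 10.598 / 35.988 = 0.2945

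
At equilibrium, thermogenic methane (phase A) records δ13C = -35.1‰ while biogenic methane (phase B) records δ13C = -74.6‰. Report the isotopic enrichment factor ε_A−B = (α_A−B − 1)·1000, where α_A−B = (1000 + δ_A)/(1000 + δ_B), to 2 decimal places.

α_A−B = (1000 + -35.1) / (1000 + -74.6) = 964.9 / 925.4 = 1.042684
ε_A−B = (1.042684 − 1) × 1000 = 42.684‰
(The approximation ε ≈ δ_A − δ_B would give 39.5‰.)

42.68‰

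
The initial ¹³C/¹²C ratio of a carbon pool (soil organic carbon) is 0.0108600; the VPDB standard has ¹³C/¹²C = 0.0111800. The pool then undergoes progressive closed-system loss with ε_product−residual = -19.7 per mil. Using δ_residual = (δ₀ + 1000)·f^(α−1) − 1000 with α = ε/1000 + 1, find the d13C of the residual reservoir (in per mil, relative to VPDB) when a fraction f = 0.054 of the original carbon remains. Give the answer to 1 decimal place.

28.9 per mil

δ₀ = (0.0108600/0.0111800 − 1)×1000 = (0.971377 − 1)×1000 = -28.623 per mil
α − 1 = ε/1000 = -0.0197
f^(α−1) = 0.054^(-0.0197) = 1.059185
δ_res = (-28.623 + 1000) × 1.059185 − 1000 = 1028.868 − 1000 = 28.87 per mil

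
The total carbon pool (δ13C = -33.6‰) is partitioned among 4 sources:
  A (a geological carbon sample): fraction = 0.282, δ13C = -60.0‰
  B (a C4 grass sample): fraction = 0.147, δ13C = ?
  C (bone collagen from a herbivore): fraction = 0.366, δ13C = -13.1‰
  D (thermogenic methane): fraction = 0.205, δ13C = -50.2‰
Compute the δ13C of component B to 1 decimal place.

Isotope mass balance: δ_bulk = Σ fᵢ·δᵢ.
-33.6 = 0.282×(-60.0) + 0.147×δ_B + 0.366×(-13.1) + 0.205×(-50.2)
0.147·δ_B = -33.6 − (-32.006) = -1.594
δ_B = -1.594 / 0.147 = -10.85‰

-10.8‰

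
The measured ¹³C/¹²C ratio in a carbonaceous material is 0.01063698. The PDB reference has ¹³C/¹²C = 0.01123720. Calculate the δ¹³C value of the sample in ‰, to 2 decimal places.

δ¹³C = (R_sample / R_standard − 1) × 1000
R_sample / R_standard = 0.01063698 / 0.01123720 = 0.946586
δ¹³C = (0.946586 − 1) × 1000 = -53.414‰

-53.41‰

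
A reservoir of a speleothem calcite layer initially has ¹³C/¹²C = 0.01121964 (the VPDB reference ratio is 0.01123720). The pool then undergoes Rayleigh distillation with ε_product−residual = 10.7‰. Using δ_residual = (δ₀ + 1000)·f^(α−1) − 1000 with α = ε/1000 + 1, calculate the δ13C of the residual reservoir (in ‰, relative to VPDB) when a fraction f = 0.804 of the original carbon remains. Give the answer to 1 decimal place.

δ₀ = (0.01121964/0.01123720 − 1)×1000 = (0.998437 − 1)×1000 = -1.563‰
α − 1 = ε/1000 = 0.0107
f^(α−1) = 0.804^(0.0107) = 0.997668
δ_res = (-1.563 + 1000) × 0.997668 − 1000 = 996.109 − 1000 = -3.89‰

-3.9‰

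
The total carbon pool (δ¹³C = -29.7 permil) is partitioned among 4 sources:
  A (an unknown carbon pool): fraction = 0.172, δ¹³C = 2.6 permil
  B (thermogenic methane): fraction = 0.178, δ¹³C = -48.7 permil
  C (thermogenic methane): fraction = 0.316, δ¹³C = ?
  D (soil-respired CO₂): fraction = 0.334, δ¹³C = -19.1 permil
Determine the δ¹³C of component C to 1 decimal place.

Isotope mass balance: δ_bulk = Σ fᵢ·δᵢ.
-29.7 = 0.172×(2.6) + 0.178×(-48.7) + 0.316×δ_C + 0.334×(-19.1)
0.316·δ_C = -29.7 − (-14.601) = -15.099
δ_C = -15.099 / 0.316 = -47.78 permil

-47.8 permil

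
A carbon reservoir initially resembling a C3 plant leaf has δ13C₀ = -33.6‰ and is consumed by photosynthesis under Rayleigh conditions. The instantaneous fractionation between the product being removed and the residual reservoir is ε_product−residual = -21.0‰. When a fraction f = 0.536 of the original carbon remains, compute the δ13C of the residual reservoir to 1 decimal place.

-20.9‰

Rayleigh residual: δ_res = (δ₀ + 1000)·f^(α−1) − 1000
α = ε/1000 + 1 = 0.97900, so α − 1 = -0.02100
f^(α−1) = 0.536^(-0.02100) = 1.013182
δ_res = (-33.6 + 1000) × 1.013182 − 1000 = 979.139 − 1000 = -20.86‰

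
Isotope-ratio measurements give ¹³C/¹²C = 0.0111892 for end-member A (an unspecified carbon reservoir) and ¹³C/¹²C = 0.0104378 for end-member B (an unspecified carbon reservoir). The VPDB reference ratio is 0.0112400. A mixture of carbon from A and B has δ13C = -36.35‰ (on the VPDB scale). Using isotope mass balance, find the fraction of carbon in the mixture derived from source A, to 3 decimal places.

0.524

δ_A = (0.0111892/0.0112400 − 1)×1000 = (0.995480 − 1)×1000 = -4.520‰
δ_B = (0.0104378/0.0112400 − 1)×1000 = (0.928630 − 1)×1000 = -71.370‰
f_A = (δ_mix − δ_B)/(δ_A − δ_B) = (-36.35 − (-71.370))/(-4.520 − (-71.370))
f_A = 35.020 / 66.851 = 0.5239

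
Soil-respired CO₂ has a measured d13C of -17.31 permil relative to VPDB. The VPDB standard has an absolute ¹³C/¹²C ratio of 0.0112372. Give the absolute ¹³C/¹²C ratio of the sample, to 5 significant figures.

R_sample = R_standard × (d13C/1000 + 1)
R_sample = 0.0112372 × (-17.31/1000 + 1) = 0.0112372 × 0.982690
R_sample = 0.0110427

0.011043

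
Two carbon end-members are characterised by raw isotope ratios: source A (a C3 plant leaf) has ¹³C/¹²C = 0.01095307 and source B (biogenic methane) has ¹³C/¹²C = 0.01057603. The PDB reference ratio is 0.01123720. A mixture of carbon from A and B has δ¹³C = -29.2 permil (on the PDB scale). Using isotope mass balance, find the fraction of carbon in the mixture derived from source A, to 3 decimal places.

δ_A = (0.01095307/0.01123720 − 1)×1000 = (0.974715 − 1)×1000 = -25.285 permil
δ_B = (0.01057603/0.01123720 − 1)×1000 = (0.941162 − 1)×1000 = -58.838 permil
f_A = (δ_mix − δ_B)/(δ_A − δ_B) = (-29.2 − (-58.838))/(-25.285 − (-58.838))
f_A = 29.638 / 33.553 = 0.8833

0.883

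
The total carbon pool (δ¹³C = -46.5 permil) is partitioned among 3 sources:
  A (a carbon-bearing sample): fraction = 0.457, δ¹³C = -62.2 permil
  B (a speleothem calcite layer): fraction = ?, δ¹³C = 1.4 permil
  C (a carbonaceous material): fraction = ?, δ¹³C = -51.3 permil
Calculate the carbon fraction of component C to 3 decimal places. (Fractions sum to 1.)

0.357

Let f_C and f_B be the unknown fractions; fractions sum to 1 so f_C + f_B = 0.543.
Mass balance: Σ fᵢ·δᵢ = δ_bulk ⇒ f_C·(-51.3) + f_B·(1.4) = -46.5 − (-28.425) = -18.075
Substitute f_B = 0.543 − f_C:
f_C·(-51.3 − 1.4) = -18.075 − 0.543×(1.4) = -18.835
f_C = -18.835 / -52.7 = 0.3574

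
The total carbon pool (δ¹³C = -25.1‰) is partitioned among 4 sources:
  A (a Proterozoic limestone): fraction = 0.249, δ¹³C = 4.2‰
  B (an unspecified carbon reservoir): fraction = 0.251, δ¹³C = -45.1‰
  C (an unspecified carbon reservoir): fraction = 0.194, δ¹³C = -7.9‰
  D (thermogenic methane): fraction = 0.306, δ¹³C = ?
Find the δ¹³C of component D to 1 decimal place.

-43.4‰

Isotope mass balance: δ_bulk = Σ fᵢ·δᵢ.
-25.1 = 0.249×(4.2) + 0.251×(-45.1) + 0.194×(-7.9) + 0.306×δ_D
0.306·δ_D = -25.1 − (-11.807) = -13.293
δ_D = -13.293 / 0.306 = -43.44‰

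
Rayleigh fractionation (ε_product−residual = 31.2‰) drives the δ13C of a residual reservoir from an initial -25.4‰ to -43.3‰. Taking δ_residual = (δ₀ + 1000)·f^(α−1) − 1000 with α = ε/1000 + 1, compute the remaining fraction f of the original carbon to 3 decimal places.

α − 1 = ε/1000 = 0.0312
(δ_res + 1000)/(δ₀ + 1000) = (-43.3 + 1000)/(-25.4 + 1000) = 956.7/974.6 = 0.981633
f = 0.981633^(1/0.0312) = exp(ln(0.981633)/0.0312) = exp(-0.01854/0.0312)
f = exp(-0.5941) = 0.5520

0.552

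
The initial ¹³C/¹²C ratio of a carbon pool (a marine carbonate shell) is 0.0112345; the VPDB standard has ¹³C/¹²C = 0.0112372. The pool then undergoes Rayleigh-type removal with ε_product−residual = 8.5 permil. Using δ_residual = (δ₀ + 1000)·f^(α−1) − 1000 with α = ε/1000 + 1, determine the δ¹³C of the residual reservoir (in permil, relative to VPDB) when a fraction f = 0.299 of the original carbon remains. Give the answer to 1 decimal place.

δ₀ = (0.0112345/0.0112372 − 1)×1000 = (0.999760 − 1)×1000 = -0.240 permil
α − 1 = ε/1000 = 0.0085
f^(α−1) = 0.299^(0.0085) = 0.989790
δ_res = (-0.240 + 1000) × 0.989790 − 1000 = 989.553 − 1000 = -10.45 permil

-10.4 permil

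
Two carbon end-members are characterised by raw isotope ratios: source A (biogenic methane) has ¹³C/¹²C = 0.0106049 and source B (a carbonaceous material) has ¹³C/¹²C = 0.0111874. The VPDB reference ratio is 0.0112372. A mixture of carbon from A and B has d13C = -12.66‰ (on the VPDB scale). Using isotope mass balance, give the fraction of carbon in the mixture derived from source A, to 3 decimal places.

δ_A = (0.0106049/0.0112372 − 1)×1000 = (0.943732 − 1)×1000 = -56.268‰
δ_B = (0.0111874/0.0112372 − 1)×1000 = (0.995568 − 1)×1000 = -4.432‰
f_A = (δ_mix − δ_B)/(δ_A − δ_B) = (-12.66 − (-4.432))/(-56.268 − (-4.432))
f_A = -8.228 / -51.837 = 0.1587

0.159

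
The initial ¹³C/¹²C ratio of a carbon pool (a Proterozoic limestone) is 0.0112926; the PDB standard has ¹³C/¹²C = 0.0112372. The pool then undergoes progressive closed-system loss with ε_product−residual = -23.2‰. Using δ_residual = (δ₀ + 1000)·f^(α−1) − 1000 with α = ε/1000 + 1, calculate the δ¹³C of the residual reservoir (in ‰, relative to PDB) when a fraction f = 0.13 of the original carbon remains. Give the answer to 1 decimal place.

53.6‰

δ₀ = (0.0112926/0.0112372 − 1)×1000 = (1.004930 − 1)×1000 = 4.930‰
α − 1 = ε/1000 = -0.0232
f^(α−1) = 0.13^(-0.0232) = 1.048471
δ_res = (4.930 + 1000) × 1.048471 − 1000 = 1053.640 − 1000 = 53.64‰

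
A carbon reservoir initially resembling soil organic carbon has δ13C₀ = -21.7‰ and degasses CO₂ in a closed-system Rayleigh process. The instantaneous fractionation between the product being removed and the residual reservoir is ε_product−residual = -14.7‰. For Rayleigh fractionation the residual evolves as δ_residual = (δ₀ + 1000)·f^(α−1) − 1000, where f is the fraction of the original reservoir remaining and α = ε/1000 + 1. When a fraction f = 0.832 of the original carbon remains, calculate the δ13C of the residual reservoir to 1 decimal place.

Rayleigh residual: δ_res = (δ₀ + 1000)·f^(α−1) − 1000
α = ε/1000 + 1 = 0.98530, so α − 1 = -0.01470
f^(α−1) = 0.832^(-0.01470) = 1.002707
δ_res = (-21.7 + 1000) × 1.002707 − 1000 = 980.949 − 1000 = -19.05‰

-19.1‰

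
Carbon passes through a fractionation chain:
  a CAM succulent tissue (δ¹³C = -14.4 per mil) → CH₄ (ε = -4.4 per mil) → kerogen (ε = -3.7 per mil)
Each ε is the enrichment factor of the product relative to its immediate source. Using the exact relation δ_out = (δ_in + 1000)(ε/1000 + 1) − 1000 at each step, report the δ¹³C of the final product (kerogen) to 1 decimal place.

step 1: δ = (-14.40 + 1000)·(-4.4/1000 + 1) − 1000 = -18.74 per mil
step 2: δ = (-18.74 + 1000)·(-3.7/1000 + 1) − 1000 = -22.37 per mil

-22.4 per mil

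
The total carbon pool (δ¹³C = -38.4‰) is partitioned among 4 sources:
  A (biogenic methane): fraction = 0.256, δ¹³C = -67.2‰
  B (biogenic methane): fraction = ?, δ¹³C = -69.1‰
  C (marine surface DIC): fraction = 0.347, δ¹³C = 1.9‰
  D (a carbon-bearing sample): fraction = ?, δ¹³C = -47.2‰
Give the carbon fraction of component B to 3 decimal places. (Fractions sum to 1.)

0.142

Let f_B and f_D be the unknown fractions; fractions sum to 1 so f_B + f_D = 0.397.
Mass balance: Σ fᵢ·δᵢ = δ_bulk ⇒ f_B·(-69.1) + f_D·(-47.2) = -38.4 − (-16.544) = -21.856
Substitute f_D = 0.397 − f_B:
f_B·(-69.1 − -47.2) = -21.856 − 0.397×(-47.2) = -3.118
f_B = -3.118 / -21.9 = 0.1424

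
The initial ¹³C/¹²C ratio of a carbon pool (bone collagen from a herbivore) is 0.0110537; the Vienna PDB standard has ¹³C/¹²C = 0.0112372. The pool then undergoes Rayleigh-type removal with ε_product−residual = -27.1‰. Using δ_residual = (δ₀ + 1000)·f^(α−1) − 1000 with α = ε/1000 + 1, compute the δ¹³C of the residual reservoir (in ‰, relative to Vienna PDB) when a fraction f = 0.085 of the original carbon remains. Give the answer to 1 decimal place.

51.6‰

δ₀ = (0.0110537/0.0112372 − 1)×1000 = (0.983670 − 1)×1000 = -16.330‰
α − 1 = ε/1000 = -0.0271
f^(α−1) = 0.085^(-0.0271) = 1.069086
δ_res = (-16.330 + 1000) × 1.069086 − 1000 = 1051.628 − 1000 = 51.63‰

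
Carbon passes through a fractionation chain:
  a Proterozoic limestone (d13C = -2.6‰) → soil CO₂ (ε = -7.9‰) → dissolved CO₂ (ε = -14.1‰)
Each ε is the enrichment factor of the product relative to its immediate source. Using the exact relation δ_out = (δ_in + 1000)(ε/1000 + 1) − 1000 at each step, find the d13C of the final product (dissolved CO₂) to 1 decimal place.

-24.4‰

step 1: δ = (-2.60 + 1000)·(-7.9/1000 + 1) − 1000 = -10.48‰
step 2: δ = (-10.48 + 1000)·(-14.1/1000 + 1) − 1000 = -24.43‰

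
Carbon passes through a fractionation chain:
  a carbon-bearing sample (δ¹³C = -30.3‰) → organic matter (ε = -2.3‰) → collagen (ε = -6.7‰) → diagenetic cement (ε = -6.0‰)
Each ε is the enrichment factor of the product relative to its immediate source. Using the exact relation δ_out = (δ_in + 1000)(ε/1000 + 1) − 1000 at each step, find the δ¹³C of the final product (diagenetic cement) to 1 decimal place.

step 1: δ = (-30.30 + 1000)·(-2.3/1000 + 1) − 1000 = -32.53‰
step 2: δ = (-32.53 + 1000)·(-6.7/1000 + 1) − 1000 = -39.01‰
step 3: δ = (-39.01 + 1000)·(-6.0/1000 + 1) − 1000 = -44.78‰

-44.8‰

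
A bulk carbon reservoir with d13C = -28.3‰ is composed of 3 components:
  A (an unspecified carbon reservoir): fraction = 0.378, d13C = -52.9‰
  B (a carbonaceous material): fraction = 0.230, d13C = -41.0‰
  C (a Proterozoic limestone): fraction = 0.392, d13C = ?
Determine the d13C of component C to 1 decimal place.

Isotope mass balance: δ_bulk = Σ fᵢ·δᵢ.
-28.3 = 0.378×(-52.9) + 0.230×(-41.0) + 0.392×δ_C
0.392·δ_C = -28.3 − (-29.426) = 1.126
δ_C = 1.126 / 0.392 = 2.87‰

2.9‰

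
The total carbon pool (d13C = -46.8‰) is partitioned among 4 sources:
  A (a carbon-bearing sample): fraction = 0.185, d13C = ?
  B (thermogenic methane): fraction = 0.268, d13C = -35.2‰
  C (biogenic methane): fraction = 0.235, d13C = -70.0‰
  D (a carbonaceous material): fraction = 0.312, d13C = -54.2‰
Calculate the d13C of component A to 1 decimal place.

-21.7‰

Isotope mass balance: δ_bulk = Σ fᵢ·δᵢ.
-46.8 = 0.185×δ_A + 0.268×(-35.2) + 0.235×(-70.0) + 0.312×(-54.2)
0.185·δ_A = -46.8 − (-42.794) = -4.006
δ_A = -4.006 / 0.185 = -21.65‰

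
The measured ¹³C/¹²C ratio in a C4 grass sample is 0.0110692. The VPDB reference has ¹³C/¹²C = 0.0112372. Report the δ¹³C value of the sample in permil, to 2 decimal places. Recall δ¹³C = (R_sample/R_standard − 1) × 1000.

δ¹³C = (R_sample / R_standard − 1) × 1000
R_sample / R_standard = 0.0110692 / 0.0112372 = 0.985050
δ¹³C = (0.985050 − 1) × 1000 = -14.950 permil

-14.95 permil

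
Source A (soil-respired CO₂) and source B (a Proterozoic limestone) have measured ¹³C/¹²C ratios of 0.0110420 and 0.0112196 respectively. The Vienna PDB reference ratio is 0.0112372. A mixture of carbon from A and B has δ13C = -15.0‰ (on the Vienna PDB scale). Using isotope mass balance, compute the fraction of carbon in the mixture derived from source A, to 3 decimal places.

δ_A = (0.0110420/0.0112372 − 1)×1000 = (0.982629 − 1)×1000 = -17.371‰
δ_B = (0.0112196/0.0112372 − 1)×1000 = (0.998434 − 1)×1000 = -1.566‰
f_A = (δ_mix − δ_B)/(δ_A − δ_B) = (-15.0 − (-1.566))/(-17.371 − (-1.566))
f_A = -13.434 / -15.805 = 0.8500

0.850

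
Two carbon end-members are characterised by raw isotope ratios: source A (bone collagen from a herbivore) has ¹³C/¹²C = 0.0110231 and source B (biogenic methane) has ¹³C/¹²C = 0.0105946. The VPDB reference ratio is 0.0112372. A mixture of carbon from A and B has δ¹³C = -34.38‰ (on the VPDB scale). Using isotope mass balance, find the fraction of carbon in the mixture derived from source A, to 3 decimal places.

δ_A = (0.0110231/0.0112372 − 1)×1000 = (0.980947 − 1)×1000 = -19.053‰
δ_B = (0.0105946/0.0112372 − 1)×1000 = (0.942815 − 1)×1000 = -57.185‰
f_A = (δ_mix − δ_B)/(δ_A − δ_B) = (-34.38 − (-57.185))/(-19.053 − (-57.185))
f_A = 22.805 / 38.132 = 0.5981

0.598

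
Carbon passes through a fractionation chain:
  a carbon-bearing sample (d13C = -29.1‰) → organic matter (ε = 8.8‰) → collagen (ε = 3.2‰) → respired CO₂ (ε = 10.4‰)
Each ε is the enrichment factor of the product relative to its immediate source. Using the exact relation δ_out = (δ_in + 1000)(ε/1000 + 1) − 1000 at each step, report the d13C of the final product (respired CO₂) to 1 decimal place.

-7.2‰

step 1: δ = (-29.10 + 1000)·(8.8/1000 + 1) − 1000 = -20.56‰
step 2: δ = (-20.56 + 1000)·(3.2/1000 + 1) − 1000 = -17.42‰
step 3: δ = (-17.42 + 1000)·(10.4/1000 + 1) − 1000 = -7.20‰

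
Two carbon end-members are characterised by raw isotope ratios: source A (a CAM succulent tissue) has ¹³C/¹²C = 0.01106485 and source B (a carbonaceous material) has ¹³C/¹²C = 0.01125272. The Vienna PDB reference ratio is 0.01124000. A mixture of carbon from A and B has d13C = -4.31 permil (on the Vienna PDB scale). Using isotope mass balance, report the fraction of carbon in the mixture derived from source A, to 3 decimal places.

0.326

δ_A = (0.01106485/0.01124000 − 1)×1000 = (0.984417 − 1)×1000 = -15.583 permil
δ_B = (0.01125272/0.01124000 − 1)×1000 = (1.001132 − 1)×1000 = 1.132 permil
f_A = (δ_mix − δ_B)/(δ_A − δ_B) = (-4.31 − (1.132))/(-15.583 − (1.132))
f_A = -5.442 / -16.714 = 0.3256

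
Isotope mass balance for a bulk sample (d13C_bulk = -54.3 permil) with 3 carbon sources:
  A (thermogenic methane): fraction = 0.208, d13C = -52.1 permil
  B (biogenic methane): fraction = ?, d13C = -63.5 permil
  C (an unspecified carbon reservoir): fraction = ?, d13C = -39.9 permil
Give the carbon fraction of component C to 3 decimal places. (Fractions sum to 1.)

0.289

Let f_C and f_B be the unknown fractions; fractions sum to 1 so f_C + f_B = 0.792.
Mass balance: Σ fᵢ·δᵢ = δ_bulk ⇒ f_C·(-39.9) + f_B·(-63.5) = -54.3 − (-10.837) = -43.463
Substitute f_B = 0.792 − f_C:
f_C·(-39.9 − -63.5) = -43.463 − 0.792×(-63.5) = 6.829
f_C = 6.829 / 23.6 = 0.2894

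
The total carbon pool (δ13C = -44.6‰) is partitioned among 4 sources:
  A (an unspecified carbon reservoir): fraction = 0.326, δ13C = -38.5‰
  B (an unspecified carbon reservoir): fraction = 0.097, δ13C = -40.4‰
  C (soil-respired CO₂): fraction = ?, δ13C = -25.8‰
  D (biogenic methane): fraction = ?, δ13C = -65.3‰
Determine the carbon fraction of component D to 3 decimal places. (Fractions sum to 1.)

Let f_D and f_C be the unknown fractions; fractions sum to 1 so f_D + f_C = 0.577.
Mass balance: Σ fᵢ·δᵢ = δ_bulk ⇒ f_D·(-65.3) + f_C·(-25.8) = -44.6 − (-16.470) = -28.130
Substitute f_C = 0.577 − f_D:
f_D·(-65.3 − -25.8) = -28.130 − 0.577×(-25.8) = -13.244
f_D = -13.244 / -39.5 = 0.3353

0.335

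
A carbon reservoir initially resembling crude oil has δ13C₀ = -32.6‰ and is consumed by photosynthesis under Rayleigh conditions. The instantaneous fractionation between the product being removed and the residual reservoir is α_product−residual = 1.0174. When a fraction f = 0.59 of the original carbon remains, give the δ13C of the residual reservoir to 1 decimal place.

Rayleigh residual: δ_res = (δ₀ + 1000)·f^(α−1) − 1000
α − 1 = 0.01740
f^(α−1) = 0.59^(0.01740) = 0.990861
δ_res = (-32.6 + 1000) × 0.990861 − 1000 = 958.559 − 1000 = -41.44‰

-41.4‰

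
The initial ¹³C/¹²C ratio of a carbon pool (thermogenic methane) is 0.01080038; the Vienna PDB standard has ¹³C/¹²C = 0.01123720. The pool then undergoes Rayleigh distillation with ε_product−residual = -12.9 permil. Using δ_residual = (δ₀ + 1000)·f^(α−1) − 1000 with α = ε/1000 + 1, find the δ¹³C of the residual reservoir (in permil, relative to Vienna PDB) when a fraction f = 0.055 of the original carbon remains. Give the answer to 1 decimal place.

-2.2 permil

δ₀ = (0.01080038/0.01123720 − 1)×1000 = (0.961127 − 1)×1000 = -38.873 permil
α − 1 = ε/1000 = -0.0129
f^(α−1) = 0.055^(-0.0129) = 1.038124
δ_res = (-38.873 + 1000) × 1.038124 − 1000 = 997.770 − 1000 = -2.23 permil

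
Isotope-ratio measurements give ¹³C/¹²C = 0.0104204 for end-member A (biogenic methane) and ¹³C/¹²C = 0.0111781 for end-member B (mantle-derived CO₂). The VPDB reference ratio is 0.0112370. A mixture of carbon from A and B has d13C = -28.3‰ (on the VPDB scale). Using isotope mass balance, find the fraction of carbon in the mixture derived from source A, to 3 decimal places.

δ_A = (0.0104204/0.0112370 − 1)×1000 = (0.927329 − 1)×1000 = -72.671‰
δ_B = (0.0111781/0.0112370 − 1)×1000 = (0.994758 − 1)×1000 = -5.242‰
f_A = (δ_mix − δ_B)/(δ_A − δ_B) = (-28.3 − (-5.242))/(-72.671 − (-5.242))
f_A = -23.058 / -67.429 = 0.3420

0.342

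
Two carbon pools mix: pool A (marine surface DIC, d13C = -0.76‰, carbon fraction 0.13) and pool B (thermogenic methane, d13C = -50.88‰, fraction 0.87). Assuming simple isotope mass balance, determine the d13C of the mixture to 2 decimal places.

δ_mix = f_A·δ_A + f_B·δ_B
δ_mix = 0.13 × (-0.76) + 0.87 × (-50.88)
δ_mix = -0.099 + -44.266 = -44.364‰

-44.36‰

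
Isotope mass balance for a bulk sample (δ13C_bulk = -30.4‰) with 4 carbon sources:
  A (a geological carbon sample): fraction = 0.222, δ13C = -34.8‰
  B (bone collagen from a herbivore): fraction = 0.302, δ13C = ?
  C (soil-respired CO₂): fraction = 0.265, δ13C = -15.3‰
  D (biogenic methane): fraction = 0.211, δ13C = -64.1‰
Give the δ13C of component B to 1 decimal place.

-16.9‰

Isotope mass balance: δ_bulk = Σ fᵢ·δᵢ.
-30.4 = 0.222×(-34.8) + 0.302×δ_B + 0.265×(-15.3) + 0.211×(-64.1)
0.302·δ_B = -30.4 − (-25.305) = -5.095
δ_B = -5.095 / 0.302 = -16.87‰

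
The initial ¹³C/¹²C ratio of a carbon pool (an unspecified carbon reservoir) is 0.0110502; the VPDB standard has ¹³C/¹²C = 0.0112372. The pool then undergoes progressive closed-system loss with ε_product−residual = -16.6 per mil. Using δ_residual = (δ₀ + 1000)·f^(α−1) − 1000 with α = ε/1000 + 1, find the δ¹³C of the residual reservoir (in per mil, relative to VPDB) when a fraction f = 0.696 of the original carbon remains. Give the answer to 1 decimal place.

δ₀ = (0.0110502/0.0112372 − 1)×1000 = (0.983359 − 1)×1000 = -16.641 per mil
α − 1 = ε/1000 = -0.0166
f^(α−1) = 0.696^(-0.0166) = 1.006034
δ_res = (-16.641 + 1000) × 1.006034 − 1000 = 989.292 − 1000 = -10.71 per mil

-10.7 per mil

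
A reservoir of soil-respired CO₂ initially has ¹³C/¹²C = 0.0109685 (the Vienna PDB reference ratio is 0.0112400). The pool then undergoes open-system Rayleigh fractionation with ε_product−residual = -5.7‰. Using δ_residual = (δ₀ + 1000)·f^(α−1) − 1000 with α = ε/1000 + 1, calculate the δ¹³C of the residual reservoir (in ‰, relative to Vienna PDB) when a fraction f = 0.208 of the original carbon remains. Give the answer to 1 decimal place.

-15.4‰

δ₀ = (0.0109685/0.0112400 − 1)×1000 = (0.975845 − 1)×1000 = -24.155‰
α − 1 = ε/1000 = -0.0057
f^(α−1) = 0.208^(-0.0057) = 1.008990
δ_res = (-24.155 + 1000) × 1.008990 − 1000 = 984.618 − 1000 = -15.38‰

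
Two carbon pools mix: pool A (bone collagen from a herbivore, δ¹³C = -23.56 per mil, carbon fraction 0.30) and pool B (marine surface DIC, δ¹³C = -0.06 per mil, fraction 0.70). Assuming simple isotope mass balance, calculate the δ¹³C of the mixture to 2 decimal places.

-7.11 per mil

δ_mix = f_A·δ_A + f_B·δ_B
δ_mix = 0.30 × (-23.56) + 0.70 × (-0.06)
δ_mix = -7.068 + -0.042 = -7.110 per mil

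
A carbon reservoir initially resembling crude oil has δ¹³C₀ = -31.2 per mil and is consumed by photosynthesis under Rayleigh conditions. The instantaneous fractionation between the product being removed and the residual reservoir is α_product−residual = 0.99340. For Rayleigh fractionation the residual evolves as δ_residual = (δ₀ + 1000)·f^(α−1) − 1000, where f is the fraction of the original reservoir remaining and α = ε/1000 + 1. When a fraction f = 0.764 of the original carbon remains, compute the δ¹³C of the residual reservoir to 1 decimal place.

-29.5 per mil

Rayleigh residual: δ_res = (δ₀ + 1000)·f^(α−1) − 1000
α − 1 = -0.00660
f^(α−1) = 0.764^(-0.00660) = 1.001778
δ_res = (-31.2 + 1000) × 1.001778 − 1000 = 970.523 − 1000 = -29.48 per mil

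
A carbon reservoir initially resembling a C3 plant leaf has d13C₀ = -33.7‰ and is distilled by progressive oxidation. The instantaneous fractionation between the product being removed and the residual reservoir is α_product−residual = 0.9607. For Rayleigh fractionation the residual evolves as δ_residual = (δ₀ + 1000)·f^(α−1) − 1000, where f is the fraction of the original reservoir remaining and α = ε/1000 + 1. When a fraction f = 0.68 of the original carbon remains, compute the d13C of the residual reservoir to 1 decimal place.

-18.9‰

Rayleigh residual: δ_res = (δ₀ + 1000)·f^(α−1) − 1000
α − 1 = -0.03930
f^(α−1) = 0.68^(-0.03930) = 1.015272
δ_res = (-33.7 + 1000) × 1.015272 − 1000 = 981.057 − 1000 = -18.94‰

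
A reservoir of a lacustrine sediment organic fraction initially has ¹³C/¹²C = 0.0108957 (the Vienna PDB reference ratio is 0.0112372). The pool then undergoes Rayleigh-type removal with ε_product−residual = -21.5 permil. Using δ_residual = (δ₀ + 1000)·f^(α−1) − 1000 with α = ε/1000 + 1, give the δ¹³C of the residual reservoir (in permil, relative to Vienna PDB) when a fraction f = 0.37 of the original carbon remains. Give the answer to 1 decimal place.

-9.4 permil

δ₀ = (0.0108957/0.0112372 − 1)×1000 = (0.969610 − 1)×1000 = -30.390 permil
α − 1 = ε/1000 = -0.0215
f^(α−1) = 0.37^(-0.0215) = 1.021607
δ_res = (-30.390 + 1000) × 1.021607 − 1000 = 990.560 − 1000 = -9.44 permil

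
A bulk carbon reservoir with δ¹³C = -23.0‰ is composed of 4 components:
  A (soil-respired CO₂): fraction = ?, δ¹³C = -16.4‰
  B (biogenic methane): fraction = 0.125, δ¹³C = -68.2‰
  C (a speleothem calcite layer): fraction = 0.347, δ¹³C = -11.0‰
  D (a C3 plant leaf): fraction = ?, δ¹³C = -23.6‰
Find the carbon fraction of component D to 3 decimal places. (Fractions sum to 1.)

Let f_D and f_A be the unknown fractions; fractions sum to 1 so f_D + f_A = 0.528.
Mass balance: Σ fᵢ·δᵢ = δ_bulk ⇒ f_D·(-23.6) + f_A·(-16.4) = -23.0 − (-12.342) = -10.658
Substitute f_A = 0.528 − f_D:
f_D·(-23.6 − -16.4) = -10.658 − 0.528×(-16.4) = -1.999
f_D = -1.999 / -7.2 = 0.2776

0.278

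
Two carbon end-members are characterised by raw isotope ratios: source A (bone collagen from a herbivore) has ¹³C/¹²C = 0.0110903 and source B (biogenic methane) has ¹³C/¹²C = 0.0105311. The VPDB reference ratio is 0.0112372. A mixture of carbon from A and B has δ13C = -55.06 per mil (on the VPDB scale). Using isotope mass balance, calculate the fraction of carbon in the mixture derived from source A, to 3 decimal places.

δ_A = (0.0110903/0.0112372 − 1)×1000 = (0.986927 − 1)×1000 = -13.073 per mil
δ_B = (0.0105311/0.0112372 − 1)×1000 = (0.937164 − 1)×1000 = -62.836 per mil
f_A = (δ_mix − δ_B)/(δ_A − δ_B) = (-55.06 − (-62.836))/(-13.073 − (-62.836))
f_A = 7.776 / 49.763 = 0.1563

0.156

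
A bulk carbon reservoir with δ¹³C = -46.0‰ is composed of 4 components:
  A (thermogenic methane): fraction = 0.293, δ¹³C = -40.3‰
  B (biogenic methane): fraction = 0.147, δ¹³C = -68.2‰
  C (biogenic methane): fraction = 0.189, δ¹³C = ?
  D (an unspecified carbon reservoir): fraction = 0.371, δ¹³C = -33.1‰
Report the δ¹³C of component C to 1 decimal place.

-62.9‰

Isotope mass balance: δ_bulk = Σ fᵢ·δᵢ.
-46.0 = 0.293×(-40.3) + 0.147×(-68.2) + 0.189×δ_C + 0.371×(-33.1)
0.189·δ_C = -46.0 − (-34.113) = -11.887
δ_C = -11.887 / 0.189 = -62.89‰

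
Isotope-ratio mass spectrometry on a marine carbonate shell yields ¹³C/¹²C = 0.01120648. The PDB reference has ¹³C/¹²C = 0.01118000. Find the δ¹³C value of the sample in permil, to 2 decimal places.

2.37 permil

δ¹³C = (R_sample / R_standard − 1) × 1000
R_sample / R_standard = 0.01120648 / 0.01118000 = 1.002369
δ¹³C = (1.002369 − 1) × 1000 = 2.369 permil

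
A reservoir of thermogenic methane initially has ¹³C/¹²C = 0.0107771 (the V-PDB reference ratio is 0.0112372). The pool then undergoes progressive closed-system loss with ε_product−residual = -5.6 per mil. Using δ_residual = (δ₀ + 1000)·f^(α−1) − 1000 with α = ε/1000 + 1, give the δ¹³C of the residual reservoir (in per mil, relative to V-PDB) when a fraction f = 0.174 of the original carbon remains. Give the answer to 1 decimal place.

-31.5 per mil

δ₀ = (0.0107771/0.0112372 − 1)×1000 = (0.959056 − 1)×1000 = -40.944 per mil
α − 1 = ε/1000 = -0.0056
f^(α−1) = 0.174^(-0.0056) = 1.009841
δ_res = (-40.944 + 1000) × 1.009841 − 1000 = 968.494 − 1000 = -31.51 per mil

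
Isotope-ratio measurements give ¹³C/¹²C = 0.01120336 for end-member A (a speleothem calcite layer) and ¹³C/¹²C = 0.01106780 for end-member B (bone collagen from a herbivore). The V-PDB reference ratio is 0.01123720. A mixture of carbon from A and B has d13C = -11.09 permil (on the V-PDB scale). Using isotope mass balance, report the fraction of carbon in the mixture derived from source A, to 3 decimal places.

δ_A = (0.01120336/0.01123720 − 1)×1000 = (0.996989 − 1)×1000 = -3.011 permil
δ_B = (0.01106780/0.01123720 − 1)×1000 = (0.984925 − 1)×1000 = -15.075 permil
f_A = (δ_mix − δ_B)/(δ_A − δ_B) = (-11.09 − (-15.075))/(-3.011 − (-15.075))
f_A = 3.985 / 12.064 = 0.3303

0.330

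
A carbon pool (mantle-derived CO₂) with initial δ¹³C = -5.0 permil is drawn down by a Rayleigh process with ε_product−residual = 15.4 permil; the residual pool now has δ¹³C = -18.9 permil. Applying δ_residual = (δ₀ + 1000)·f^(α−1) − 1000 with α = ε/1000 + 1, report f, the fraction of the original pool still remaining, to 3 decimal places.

α − 1 = ε/1000 = 0.0154
(δ_res + 1000)/(δ₀ + 1000) = (-18.9 + 1000)/(-5.0 + 1000) = 981.1/995.0 = 0.986030
f = 0.986030^(1/0.0154) = exp(ln(0.986030)/0.0154) = exp(-0.01407/0.0154)
f = exp(-0.9135) = 0.4011

0.401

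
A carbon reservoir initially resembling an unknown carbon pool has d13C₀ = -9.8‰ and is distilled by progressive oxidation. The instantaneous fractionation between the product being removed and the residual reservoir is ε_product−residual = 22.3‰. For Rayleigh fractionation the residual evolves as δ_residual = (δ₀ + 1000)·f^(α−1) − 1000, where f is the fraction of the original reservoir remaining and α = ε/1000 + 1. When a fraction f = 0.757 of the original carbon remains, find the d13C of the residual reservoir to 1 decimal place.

Rayleigh residual: δ_res = (δ₀ + 1000)·f^(α−1) − 1000
α = ε/1000 + 1 = 1.02230, so α − 1 = 0.02230
f^(α−1) = 0.757^(0.02230) = 0.993811
δ_res = (-9.8 + 1000) × 0.993811 − 1000 = 984.072 − 1000 = -15.93‰

-15.9‰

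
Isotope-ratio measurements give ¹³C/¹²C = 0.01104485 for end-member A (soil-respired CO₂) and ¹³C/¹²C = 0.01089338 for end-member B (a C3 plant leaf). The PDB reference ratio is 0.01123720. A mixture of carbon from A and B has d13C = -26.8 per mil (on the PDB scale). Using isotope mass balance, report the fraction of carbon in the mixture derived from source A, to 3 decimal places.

δ_A = (0.01104485/0.01123720 − 1)×1000 = (0.982883 − 1)×1000 = -17.117 per mil
δ_B = (0.01089338/0.01123720 − 1)×1000 = (0.969403 − 1)×1000 = -30.597 per mil
f_A = (δ_mix − δ_B)/(δ_A − δ_B) = (-26.8 − (-30.597))/(-17.117 − (-30.597))
f_A = 3.797 / 13.479 = 0.2817

0.282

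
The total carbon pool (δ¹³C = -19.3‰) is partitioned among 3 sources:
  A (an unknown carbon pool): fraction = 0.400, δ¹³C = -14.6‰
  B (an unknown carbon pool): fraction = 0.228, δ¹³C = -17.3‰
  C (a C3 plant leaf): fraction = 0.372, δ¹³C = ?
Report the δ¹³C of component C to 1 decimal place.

Isotope mass balance: δ_bulk = Σ fᵢ·δᵢ.
-19.3 = 0.400×(-14.6) + 0.228×(-17.3) + 0.372×δ_C
0.372·δ_C = -19.3 − (-9.784) = -9.516
δ_C = -9.516 / 0.372 = -25.58‰

-25.6‰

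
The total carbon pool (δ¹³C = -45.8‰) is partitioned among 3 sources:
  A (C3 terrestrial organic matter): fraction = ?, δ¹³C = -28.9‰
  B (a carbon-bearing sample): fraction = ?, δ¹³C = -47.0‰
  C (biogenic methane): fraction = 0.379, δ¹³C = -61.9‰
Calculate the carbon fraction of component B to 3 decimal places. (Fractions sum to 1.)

Let f_B and f_A be the unknown fractions; fractions sum to 1 so f_B + f_A = 0.621.
Mass balance: Σ fᵢ·δᵢ = δ_bulk ⇒ f_B·(-47.0) + f_A·(-28.9) = -45.8 − (-23.460) = -22.340
Substitute f_A = 0.621 − f_B:
f_B·(-47.0 − -28.9) = -22.340 − 0.621×(-28.9) = -4.393
f_B = -4.393 / -18.1 = 0.2427

0.243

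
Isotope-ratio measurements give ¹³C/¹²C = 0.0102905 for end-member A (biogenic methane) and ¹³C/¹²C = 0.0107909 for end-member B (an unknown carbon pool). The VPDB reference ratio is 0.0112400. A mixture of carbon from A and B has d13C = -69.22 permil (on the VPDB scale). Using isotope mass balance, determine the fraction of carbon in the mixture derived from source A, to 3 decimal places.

δ_A = (0.0102905/0.0112400 − 1)×1000 = (0.915525 − 1)×1000 = -84.475 permil
δ_B = (0.0107909/0.0112400 − 1)×1000 = (0.960044 − 1)×1000 = -39.956 permil
f_A = (δ_mix − δ_B)/(δ_A − δ_B) = (-69.22 − (-39.956))/(-84.475 − (-39.956))
f_A = -29.264 / -44.520 = 0.6573

0.657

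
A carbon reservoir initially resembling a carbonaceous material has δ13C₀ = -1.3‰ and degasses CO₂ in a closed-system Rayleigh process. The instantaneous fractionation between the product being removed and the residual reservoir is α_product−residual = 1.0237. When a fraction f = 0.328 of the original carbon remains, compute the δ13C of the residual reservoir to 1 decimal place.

-27.3‰

Rayleigh residual: δ_res = (δ₀ + 1000)·f^(α−1) − 1000
α − 1 = 0.02370
f^(α−1) = 0.328^(0.02370) = 0.973927
δ_res = (-1.3 + 1000) × 0.973927 − 1000 = 972.660 − 1000 = -27.34‰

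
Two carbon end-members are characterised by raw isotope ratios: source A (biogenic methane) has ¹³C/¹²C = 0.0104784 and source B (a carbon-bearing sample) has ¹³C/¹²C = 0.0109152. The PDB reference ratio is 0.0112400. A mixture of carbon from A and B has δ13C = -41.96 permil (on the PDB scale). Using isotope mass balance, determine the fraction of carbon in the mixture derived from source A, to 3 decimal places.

0.336

δ_A = (0.0104784/0.0112400 − 1)×1000 = (0.932242 − 1)×1000 = -67.758 permil
δ_B = (0.0109152/0.0112400 − 1)×1000 = (0.971103 − 1)×1000 = -28.897 permil
f_A = (δ_mix − δ_B)/(δ_A − δ_B) = (-41.96 − (-28.897))/(-67.758 − (-28.897))
f_A = -13.063 / -38.861 = 0.3362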